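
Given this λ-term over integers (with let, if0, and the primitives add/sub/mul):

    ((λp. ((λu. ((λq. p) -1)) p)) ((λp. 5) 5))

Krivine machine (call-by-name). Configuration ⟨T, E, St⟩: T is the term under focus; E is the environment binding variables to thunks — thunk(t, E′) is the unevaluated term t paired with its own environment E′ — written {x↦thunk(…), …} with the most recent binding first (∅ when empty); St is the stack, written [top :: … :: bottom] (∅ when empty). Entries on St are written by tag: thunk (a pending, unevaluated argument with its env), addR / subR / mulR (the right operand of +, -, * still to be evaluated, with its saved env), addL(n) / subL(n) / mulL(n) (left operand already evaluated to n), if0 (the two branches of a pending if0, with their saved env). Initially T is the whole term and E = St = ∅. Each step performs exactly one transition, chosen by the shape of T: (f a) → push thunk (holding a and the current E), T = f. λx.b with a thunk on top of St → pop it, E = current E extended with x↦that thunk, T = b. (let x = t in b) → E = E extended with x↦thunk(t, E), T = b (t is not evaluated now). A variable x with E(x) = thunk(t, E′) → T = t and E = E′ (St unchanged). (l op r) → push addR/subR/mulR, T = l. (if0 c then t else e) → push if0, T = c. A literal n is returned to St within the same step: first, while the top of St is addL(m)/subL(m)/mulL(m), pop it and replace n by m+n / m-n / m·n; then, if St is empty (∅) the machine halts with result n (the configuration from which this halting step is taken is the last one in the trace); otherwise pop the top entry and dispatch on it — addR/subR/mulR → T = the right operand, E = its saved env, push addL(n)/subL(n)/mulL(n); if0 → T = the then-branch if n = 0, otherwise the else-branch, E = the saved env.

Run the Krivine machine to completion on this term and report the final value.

Answer: 5

Execution trace:
0. [T=((λp. ((λu. ((λq. p) -1)) p)) ((λp. 5) 5)) | E=∅ | St=∅]
1. [T=(λp. ((λu. ((λq. p) -1)) p)) | E=∅ | St=[thunk]]
2. [T=((λu. ((λq. p) -1)) p) | E={p↦thunk(((λp. 5) 5), ∅)} | St=∅]
3. [T=(λu. ((λq. p) -1)) | E={p↦thunk(((λp. 5) 5), ∅)} | St=[thunk]]
4. [T=((λq. p) -1) | E={u↦thunk(p, {p↦thunk(((λp. 5) 5), ∅)}), p↦thunk(((λp. 5) 5), ∅)} | St=∅]
5. [T=(λq. p) | E={u↦thunk(p, {p↦thunk(((λp. 5) 5), ∅)}), p↦thunk(((λp. 5) 5), ∅)} | St=[thunk]]
6. [T=p | E={q↦thunk(-1, {u↦thunk(p, {p↦thunk(((λp. 5) 5), ∅)}), p↦thunk(((λp. 5) 5), ∅)}), u↦thunk(p, {p↦thunk(((λp. 5) 5), ∅)}), p↦thunk(((λp. 5) 5), ∅)} | St=∅]
7. [T=((λp. 5) 5) | E=∅ | St=∅]
8. [T=(λp. 5) | E=∅ | St=[thunk]]
9. [T=5 | E={p↦thunk(5, ∅)} | St=∅]
→ final value 5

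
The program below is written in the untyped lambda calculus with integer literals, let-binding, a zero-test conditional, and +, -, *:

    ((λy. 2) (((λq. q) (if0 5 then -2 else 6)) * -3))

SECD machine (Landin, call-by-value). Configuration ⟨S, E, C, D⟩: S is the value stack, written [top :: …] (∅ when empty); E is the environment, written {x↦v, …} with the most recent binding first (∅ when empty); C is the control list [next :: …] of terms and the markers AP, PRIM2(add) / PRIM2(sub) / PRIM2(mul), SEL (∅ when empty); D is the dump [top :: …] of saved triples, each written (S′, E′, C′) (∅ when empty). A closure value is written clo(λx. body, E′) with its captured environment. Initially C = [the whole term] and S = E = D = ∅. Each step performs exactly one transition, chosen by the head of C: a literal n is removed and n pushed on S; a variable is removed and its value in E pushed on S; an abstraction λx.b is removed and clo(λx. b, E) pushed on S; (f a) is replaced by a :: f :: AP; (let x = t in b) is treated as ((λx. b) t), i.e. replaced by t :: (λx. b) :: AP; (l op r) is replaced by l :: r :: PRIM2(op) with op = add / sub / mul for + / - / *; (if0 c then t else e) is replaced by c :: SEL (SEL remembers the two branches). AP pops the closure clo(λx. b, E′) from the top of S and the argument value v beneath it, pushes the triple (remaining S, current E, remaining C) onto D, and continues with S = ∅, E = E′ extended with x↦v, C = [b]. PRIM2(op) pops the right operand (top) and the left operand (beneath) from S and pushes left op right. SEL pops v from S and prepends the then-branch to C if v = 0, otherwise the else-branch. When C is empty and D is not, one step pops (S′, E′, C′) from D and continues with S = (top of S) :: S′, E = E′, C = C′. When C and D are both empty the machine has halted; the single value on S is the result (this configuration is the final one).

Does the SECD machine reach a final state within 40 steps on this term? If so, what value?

step 0: [S=∅ | E=∅ | C=[((λy. 2) (((λq. q) (if0 5 then -2 else 6)) * -3))] | D=∅]
step 1: [S=∅ | E=∅ | C=[(((λq. q) (if0 5 then -2 else 6)) * -3) :: (λy. 2) :: AP] | D=∅]
step 2: [S=∅ | E=∅ | C=[((λq. q) (if0 5 then -2 else 6)) :: -3 :: PRIM2(mul) :: (λy. 2) :: AP] | D=∅]
step 3: [S=∅ | E=∅ | C=[(if0 5 then -2 else 6) :: (λq. q) :: AP :: -3 :: PRIM2(mul) :: (λy. 2) :: AP] | D=∅]
step 4: [S=∅ | E=∅ | C=[5 :: SEL :: (λq. q) :: AP :: -3 :: PRIM2(mul) :: (λy. 2) :: AP] | D=∅]
step 5: [S=[5] | E=∅ | C=[SEL :: (λq. q) :: AP :: -3 :: PRIM2(mul) :: (λy. 2) :: AP] | D=∅]
step 6: [S=∅ | E=∅ | C=[6 :: (λq. q) :: AP :: -3 :: PRIM2(mul) :: (λy. 2) :: AP] | D=∅]
step 7: [S=[6] | E=∅ | C=[(λq. q) :: AP :: -3 :: PRIM2(mul) :: (λy. 2) :: AP] | D=∅]
step 8: [S=[clo(λq. q, ∅) :: 6] | E=∅ | C=[AP :: -3 :: PRIM2(mul) :: (λy. 2) :: AP] | D=∅]
step 9: [S=∅ | E={q↦6} | C=[q] | D=[(∅, ∅, [-3 :: PRIM2(mul) :: (λy. 2) :: AP])]]
step 10: [S=[6] | E={q↦6} | C=∅ | D=[(∅, ∅, [-3 :: PRIM2(mul) :: (λy. 2) :: AP])]]
step 11: [S=[6] | E=∅ | C=[-3 :: PRIM2(mul) :: (λy. 2) :: AP] | D=∅]
step 12: [S=[-3 :: 6] | E=∅ | C=[PRIM2(mul) :: (λy. 2) :: AP] | D=∅]
step 13: [S=[-18] | E=∅ | C=[(λy. 2) :: AP] | D=∅]
step 14: [S=[clo(λy. 2, ∅) :: -18] | E=∅ | C=[AP] | D=∅]
step 15: [S=∅ | E={y↦-18} | C=[2] | D=[(∅, ∅, ∅)]]
step 16: [S=[2] | E={y↦-18} | C=∅ | D=[(∅, ∅, ∅)]]
step 17: [S=[2] | E=∅ | C=∅ | D=∅]
→ final value 2

Answer: 2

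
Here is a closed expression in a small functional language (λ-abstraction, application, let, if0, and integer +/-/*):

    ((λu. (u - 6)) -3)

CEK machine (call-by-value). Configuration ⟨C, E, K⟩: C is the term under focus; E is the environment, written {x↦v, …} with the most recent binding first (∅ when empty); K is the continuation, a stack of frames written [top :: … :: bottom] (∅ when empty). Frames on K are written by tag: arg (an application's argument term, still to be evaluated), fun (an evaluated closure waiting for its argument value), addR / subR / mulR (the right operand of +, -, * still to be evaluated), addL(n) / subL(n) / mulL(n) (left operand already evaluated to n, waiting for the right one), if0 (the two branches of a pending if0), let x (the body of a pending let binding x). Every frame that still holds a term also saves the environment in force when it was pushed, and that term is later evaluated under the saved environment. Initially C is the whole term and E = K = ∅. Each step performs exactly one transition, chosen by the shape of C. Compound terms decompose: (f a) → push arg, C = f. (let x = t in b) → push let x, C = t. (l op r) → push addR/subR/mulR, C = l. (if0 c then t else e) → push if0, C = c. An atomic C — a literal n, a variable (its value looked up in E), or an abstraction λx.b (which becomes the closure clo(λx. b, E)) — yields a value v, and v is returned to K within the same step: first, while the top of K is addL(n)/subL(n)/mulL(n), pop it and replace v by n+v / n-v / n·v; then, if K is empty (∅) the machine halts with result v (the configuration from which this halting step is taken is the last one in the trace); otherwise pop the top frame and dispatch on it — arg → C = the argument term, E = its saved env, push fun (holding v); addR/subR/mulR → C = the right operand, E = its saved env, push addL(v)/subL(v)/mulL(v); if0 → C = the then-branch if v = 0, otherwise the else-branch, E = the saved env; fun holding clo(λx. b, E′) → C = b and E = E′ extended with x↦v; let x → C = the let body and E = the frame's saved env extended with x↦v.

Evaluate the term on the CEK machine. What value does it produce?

Answer: -9

Machine steps:
t=0: <C=((λu. (u - 6)) -3), E=∅, K=∅>
t=1: <C=(λu. (u - 6)), E=∅, K=[arg]>
t=2: <C=-3, E=∅, K=[fun]>
t=3: <C=(u - 6), E={u↦-3}, K=∅>
t=4: <C=u, E={u↦-3}, K=[subR]>
t=5: <C=6, E={u↦-3}, K=[subL(-3)]>
→ final value -9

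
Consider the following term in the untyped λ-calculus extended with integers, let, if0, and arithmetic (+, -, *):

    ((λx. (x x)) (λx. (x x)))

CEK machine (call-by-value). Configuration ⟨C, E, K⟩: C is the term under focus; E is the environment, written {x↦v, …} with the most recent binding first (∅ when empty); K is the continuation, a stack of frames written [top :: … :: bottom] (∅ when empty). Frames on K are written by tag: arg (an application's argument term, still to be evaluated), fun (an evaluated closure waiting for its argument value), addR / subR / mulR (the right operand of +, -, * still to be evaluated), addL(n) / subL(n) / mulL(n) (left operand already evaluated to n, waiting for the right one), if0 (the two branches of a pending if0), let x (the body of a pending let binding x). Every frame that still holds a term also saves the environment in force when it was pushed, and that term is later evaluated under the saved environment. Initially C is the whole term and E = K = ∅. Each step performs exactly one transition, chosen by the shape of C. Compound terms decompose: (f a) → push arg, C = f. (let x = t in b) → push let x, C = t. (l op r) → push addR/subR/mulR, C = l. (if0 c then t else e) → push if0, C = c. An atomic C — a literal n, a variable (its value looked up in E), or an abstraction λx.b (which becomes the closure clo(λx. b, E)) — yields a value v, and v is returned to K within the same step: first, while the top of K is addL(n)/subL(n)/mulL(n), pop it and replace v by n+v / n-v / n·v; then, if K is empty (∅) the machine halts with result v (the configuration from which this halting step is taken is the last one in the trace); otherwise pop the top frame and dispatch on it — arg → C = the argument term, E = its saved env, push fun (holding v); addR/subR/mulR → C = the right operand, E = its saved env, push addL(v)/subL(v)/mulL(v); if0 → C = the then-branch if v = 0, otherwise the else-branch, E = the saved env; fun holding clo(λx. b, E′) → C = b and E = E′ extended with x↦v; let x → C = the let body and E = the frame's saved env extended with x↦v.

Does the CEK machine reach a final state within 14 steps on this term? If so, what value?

Answer: DIVERGES (no final state within 14 steps)

Machine steps:
[0] [C=((λx. (x x)) (λx. (x x))) | E=∅ | K=∅]
[1] [C=(λx. (x x)) | E=∅ | K=[arg]]
[2] [C=(λx. (x x)) | E=∅ | K=[fun]]
[3] [C=(x x) | E={x↦clo(λx. (x x), ∅)} | K=∅]
[4] [C=x | E={x↦clo(λx. (x x), ∅)} | K=[arg]]
[5] [C=x | E={x↦clo(λx. (x x), ∅)} | K=[fun]]
… configuration repeats with period 3 (steps 3–5 recur indefinitely) …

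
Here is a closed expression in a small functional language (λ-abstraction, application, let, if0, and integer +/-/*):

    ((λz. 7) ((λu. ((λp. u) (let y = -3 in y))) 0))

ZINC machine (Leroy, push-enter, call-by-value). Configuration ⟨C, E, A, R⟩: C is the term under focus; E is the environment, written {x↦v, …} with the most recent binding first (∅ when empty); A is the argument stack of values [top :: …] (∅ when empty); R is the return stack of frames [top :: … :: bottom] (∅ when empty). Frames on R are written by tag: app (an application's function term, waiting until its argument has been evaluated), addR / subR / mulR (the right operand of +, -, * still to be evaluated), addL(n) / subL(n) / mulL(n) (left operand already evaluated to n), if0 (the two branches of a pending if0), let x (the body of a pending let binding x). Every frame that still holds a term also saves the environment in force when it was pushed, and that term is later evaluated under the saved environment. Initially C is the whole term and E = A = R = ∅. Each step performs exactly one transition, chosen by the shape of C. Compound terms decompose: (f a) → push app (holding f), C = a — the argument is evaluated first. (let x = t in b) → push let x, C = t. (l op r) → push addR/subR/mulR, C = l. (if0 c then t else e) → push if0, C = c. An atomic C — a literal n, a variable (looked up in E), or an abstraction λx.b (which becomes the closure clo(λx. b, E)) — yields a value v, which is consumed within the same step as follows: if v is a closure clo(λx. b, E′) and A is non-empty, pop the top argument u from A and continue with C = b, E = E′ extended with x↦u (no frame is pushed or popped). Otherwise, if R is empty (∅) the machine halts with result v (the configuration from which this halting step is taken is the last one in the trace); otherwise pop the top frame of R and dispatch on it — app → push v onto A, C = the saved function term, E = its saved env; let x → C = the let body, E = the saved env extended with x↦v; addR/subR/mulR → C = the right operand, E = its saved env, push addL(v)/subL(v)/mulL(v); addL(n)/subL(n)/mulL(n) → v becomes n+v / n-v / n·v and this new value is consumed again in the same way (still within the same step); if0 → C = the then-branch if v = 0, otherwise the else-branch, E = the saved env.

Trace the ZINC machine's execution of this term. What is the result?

step 0: [C=((λz. 7) ((λu. ((λp. u) (let y = -3 in y))) 0)) | E=∅ | A=∅ | R=∅]
step 1: [C=((λu. ((λp. u) (let y = -3 in y))) 0) | E=∅ | A=∅ | R=[app]]
step 2: [C=0 | E=∅ | A=∅ | R=[app :: app]]
step 3: [C=(λu. ((λp. u) (let y = -3 in y))) | E=∅ | A=[0] | R=[app]]
step 4: [C=((λp. u) (let y = -3 in y)) | E={u↦0} | A=∅ | R=[app]]
step 5: [C=(let y = -3 in y) | E={u↦0} | A=∅ | R=[app :: app]]
step 6: [C=-3 | E={u↦0} | A=∅ | R=[let y :: app :: app]]
step 7: [C=y | E={y↦-3, u↦0} | A=∅ | R=[app :: app]]
step 8: [C=(λp. u) | E={u↦0} | A=[-3] | R=[app]]
step 9: [C=u | E={p↦-3, u↦0} | A=∅ | R=[app]]
step 10: [C=(λz. 7) | E=∅ | A=[0] | R=∅]
step 11: [C=7 | E={z↦0} | A=∅ | R=∅]
→ final value 7

Answer: 7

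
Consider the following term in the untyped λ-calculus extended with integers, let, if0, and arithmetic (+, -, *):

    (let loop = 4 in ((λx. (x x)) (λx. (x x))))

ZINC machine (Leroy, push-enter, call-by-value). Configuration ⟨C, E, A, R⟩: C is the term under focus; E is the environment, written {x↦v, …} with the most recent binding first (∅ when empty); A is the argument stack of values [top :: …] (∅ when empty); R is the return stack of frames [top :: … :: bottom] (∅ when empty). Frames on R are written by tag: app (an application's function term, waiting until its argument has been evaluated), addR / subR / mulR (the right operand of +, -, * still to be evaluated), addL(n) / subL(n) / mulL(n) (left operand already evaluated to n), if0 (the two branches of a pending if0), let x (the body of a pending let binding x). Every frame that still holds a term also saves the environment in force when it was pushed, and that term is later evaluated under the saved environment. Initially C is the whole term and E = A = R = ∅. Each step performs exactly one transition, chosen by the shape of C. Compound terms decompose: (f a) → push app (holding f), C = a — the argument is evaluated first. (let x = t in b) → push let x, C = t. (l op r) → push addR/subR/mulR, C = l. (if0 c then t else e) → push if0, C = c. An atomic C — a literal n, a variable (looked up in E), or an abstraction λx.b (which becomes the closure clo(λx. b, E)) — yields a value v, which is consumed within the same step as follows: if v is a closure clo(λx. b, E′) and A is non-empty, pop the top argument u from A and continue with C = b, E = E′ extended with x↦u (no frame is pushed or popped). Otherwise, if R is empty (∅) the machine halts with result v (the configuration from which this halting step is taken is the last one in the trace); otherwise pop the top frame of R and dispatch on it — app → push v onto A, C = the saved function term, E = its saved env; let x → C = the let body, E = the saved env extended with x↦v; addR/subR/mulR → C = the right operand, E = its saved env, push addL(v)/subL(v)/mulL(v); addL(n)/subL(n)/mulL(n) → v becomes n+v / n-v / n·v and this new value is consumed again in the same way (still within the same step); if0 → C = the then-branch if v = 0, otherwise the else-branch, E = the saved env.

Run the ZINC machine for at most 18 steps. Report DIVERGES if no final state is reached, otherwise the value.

Answer: DIVERGES (no final state within 18 steps)

Execution trace:
0. <C=(let loop = 4 in ((λx. (x x)) (λx. (x x)))), E=∅, A=∅, R=∅>
1. <C=4, E=∅, A=∅, R=[let loop]>
2. <C=((λx. (x x)) (λx. (x x))), E={loop↦4}, A=∅, R=∅>
3. <C=(λx. (x x)), E={loop↦4}, A=∅, R=[app]>
4. <C=(λx. (x x)), E={loop↦4}, A=[clo(λx. (x x), {loop↦4})], R=∅>
5. <C=(x x), E={x↦clo(λx. (x x), {loop↦4}), loop↦4}, A=∅, R=∅>
6. <C=x, E={x↦clo(λx. (x x), {loop↦4}), loop↦4}, A=∅, R=[app]>
7. <C=x, E={x↦clo(λx. (x x), {loop↦4}), loop↦4}, A=[clo(λx. (x x), {loop↦4})], R=∅>
… configuration repeats with period 3 (steps 5–7 recur indefinitely) …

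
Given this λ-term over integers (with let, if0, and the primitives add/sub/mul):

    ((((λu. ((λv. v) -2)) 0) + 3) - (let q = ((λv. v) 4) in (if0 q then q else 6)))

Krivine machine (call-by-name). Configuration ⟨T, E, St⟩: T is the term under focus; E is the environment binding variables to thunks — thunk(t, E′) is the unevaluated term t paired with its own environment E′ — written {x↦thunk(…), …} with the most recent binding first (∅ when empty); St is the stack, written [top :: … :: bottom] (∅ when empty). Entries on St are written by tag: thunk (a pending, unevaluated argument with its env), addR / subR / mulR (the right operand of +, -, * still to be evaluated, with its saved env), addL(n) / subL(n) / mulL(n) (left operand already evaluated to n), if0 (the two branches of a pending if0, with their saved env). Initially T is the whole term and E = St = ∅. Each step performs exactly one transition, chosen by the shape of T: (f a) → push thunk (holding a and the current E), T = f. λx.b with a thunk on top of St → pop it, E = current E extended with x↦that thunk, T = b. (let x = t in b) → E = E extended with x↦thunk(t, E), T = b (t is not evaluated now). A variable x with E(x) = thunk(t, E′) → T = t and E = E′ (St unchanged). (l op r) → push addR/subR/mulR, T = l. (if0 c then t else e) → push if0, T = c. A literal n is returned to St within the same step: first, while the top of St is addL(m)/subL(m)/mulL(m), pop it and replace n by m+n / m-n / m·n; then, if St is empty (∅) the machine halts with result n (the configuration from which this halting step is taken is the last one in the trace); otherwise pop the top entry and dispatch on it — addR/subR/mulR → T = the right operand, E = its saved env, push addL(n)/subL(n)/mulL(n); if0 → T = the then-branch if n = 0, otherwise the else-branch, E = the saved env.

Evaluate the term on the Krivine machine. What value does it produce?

Answer: -5

Derivation:
step 0: [T=((((λu. ((λv. v) -2)) 0) + 3) - (let q = ((λv. v) 4) in (if0 q then q else 6))) | E=∅ | St=∅]
step 1: [T=(((λu. ((λv. v) -2)) 0) + 3) | E=∅ | St=[subR]]
step 2: [T=((λu. ((λv. v) -2)) 0) | E=∅ | St=[addR :: subR]]
step 3: [T=(λu. ((λv. v) -2)) | E=∅ | St=[thunk :: addR :: subR]]
step 4: [T=((λv. v) -2) | E={u↦thunk(0, ∅)} | St=[addR :: subR]]
step 5: [T=(λv. v) | E={u↦thunk(0, ∅)} | St=[thunk :: addR :: subR]]
step 6: [T=v | E={v↦thunk(-2, {u↦thunk(0, ∅)}), u↦thunk(0, ∅)} | St=[addR :: subR]]
step 7: [T=-2 | E={u↦thunk(0, ∅)} | St=[addR :: subR]]
step 8: [T=3 | E=∅ | St=[addL(-2) :: subR]]
step 9: [T=(let q = ((λv. v) 4) in (if0 q then q else 6)) | E=∅ | St=[subL(1)]]
step 10: [T=(if0 q then q else 6) | E={q↦thunk(((λv. v) 4), ∅)} | St=[subL(1)]]
step 11: [T=q | E={q↦thunk(((λv. v) 4), ∅)} | St=[if0 :: subL(1)]]
step 12: [T=((λv. v) 4) | E=∅ | St=[if0 :: subL(1)]]
step 13: [T=(λv. v) | E=∅ | St=[thunk :: if0 :: subL(1)]]
step 14: [T=v | E={v↦thunk(4, ∅)} | St=[if0 :: subL(1)]]
step 15: [T=4 | E=∅ | St=[if0 :: subL(1)]]
step 16: [T=6 | E={q↦thunk(((λv. v) 4), ∅)} | St=[subL(1)]]
→ final value -5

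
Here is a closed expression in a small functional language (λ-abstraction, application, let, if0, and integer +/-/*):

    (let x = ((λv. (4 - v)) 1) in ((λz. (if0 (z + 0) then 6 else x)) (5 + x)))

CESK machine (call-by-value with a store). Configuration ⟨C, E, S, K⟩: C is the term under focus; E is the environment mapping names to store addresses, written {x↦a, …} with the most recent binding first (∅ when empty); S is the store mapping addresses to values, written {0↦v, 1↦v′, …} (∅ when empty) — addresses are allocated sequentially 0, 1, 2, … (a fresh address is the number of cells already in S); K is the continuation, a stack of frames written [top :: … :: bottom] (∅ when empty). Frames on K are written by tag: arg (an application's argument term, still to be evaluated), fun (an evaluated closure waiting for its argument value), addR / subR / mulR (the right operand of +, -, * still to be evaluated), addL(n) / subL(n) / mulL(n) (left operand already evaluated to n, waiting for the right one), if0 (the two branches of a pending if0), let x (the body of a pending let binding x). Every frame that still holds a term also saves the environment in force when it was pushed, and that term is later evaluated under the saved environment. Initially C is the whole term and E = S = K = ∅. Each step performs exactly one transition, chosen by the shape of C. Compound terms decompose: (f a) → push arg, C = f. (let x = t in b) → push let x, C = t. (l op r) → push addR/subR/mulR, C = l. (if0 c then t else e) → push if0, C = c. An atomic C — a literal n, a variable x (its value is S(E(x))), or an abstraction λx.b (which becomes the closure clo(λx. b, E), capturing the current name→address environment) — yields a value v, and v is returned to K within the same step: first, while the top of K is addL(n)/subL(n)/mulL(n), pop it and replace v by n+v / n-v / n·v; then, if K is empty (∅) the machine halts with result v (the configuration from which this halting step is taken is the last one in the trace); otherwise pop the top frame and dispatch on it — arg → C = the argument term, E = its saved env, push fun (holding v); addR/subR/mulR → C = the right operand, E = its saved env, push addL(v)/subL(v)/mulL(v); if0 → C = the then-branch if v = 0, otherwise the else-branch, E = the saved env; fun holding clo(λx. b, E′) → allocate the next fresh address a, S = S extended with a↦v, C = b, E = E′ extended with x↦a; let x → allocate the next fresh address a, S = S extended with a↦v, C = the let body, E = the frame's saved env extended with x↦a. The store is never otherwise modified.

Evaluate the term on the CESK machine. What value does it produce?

0. ⟨C=(let x = ((λv. (4 - v)) 1) in ((λz. (if0 (z + 0) then 6 else x)) (5 + x))); E=∅; S=∅; K=∅⟩
1. ⟨C=((λv. (4 - v)) 1); E=∅; S=∅; K=[let x]⟩
2. ⟨C=(λv. (4 - v)); E=∅; S=∅; K=[arg :: let x]⟩
3. ⟨C=1; E=∅; S=∅; K=[fun :: let x]⟩
4. ⟨C=(4 - v); E={v↦0}; S={0↦1}; K=[let x]⟩
5. ⟨C=4; E={v↦0}; S={0↦1}; K=[subR :: let x]⟩
6. ⟨C=v; E={v↦0}; S={0↦1}; K=[subL(4) :: let x]⟩
7. ⟨C=((λz. (if0 (z + 0) then 6 else x)) (5 + x)); E={x↦1}; S={0↦1, 1↦3}; K=∅⟩
8. ⟨C=(λz. (if0 (z + 0) then 6 else x)); E={x↦1}; S={0↦1, 1↦3}; K=[arg]⟩
9. ⟨C=(5 + x); E={x↦1}; S={0↦1, 1↦3}; K=[fun]⟩
10. ⟨C=5; E={x↦1}; S={0↦1, 1↦3}; K=[addR :: fun]⟩
11. ⟨C=x; E={x↦1}; S={0↦1, 1↦3}; K=[addL(5) :: fun]⟩
12. ⟨C=(if0 (z + 0) then 6 else x); E={z↦2, x↦1}; S={0↦1, 1↦3, 2↦8}; K=∅⟩
13. ⟨C=(z + 0); E={z↦2, x↦1}; S={0↦1, 1↦3, 2↦8}; K=[if0]⟩
14. ⟨C=z; E={z↦2, x↦1}; S={0↦1, 1↦3, 2↦8}; K=[addR :: if0]⟩
15. ⟨C=0; E={z↦2, x↦1}; S={0↦1, 1↦3, 2↦8}; K=[addL(8) :: if0]⟩
16. ⟨C=x; E={z↦2, x↦1}; S={0↦1, 1↦3, 2↦8}; K=∅⟩
→ final value 3

Answer: 3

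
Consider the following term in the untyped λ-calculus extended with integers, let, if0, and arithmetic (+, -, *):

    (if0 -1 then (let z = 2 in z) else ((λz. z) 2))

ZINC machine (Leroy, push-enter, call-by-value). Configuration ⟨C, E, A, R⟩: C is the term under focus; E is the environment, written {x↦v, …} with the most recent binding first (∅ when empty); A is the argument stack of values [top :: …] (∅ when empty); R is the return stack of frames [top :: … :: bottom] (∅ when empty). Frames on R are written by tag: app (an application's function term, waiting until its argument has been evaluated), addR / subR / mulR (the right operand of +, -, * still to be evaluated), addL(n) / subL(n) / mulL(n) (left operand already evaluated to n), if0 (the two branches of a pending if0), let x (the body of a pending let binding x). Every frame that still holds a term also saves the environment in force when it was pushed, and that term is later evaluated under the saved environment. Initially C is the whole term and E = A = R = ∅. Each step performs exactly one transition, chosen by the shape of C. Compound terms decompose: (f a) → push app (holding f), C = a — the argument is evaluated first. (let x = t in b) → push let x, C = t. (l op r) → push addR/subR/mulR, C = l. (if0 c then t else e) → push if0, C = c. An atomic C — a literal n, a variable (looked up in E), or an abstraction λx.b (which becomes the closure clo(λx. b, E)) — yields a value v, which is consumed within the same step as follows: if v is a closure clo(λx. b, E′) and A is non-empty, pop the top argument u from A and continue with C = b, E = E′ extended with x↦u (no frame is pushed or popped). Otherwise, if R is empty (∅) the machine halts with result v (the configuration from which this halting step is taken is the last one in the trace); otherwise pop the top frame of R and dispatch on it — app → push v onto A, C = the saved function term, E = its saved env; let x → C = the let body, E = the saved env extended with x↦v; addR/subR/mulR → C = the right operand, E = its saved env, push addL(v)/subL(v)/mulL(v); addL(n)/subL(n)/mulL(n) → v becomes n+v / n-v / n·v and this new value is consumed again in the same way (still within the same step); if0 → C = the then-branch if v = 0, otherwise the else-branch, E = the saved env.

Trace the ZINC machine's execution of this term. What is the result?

t=0: <C=(if0 -1 then (let z = 2 in z) else ((λz. z) 2)), E=∅, A=∅, R=∅>
t=1: <C=-1, E=∅, A=∅, R=[if0]>
t=2: <C=((λz. z) 2), E=∅, A=∅, R=∅>
t=3: <C=2, E=∅, A=∅, R=[app]>
t=4: <C=(λz. z), E=∅, A=[2], R=∅>
t=5: <C=z, E={z↦2}, A=∅, R=∅>
→ final value 2

Answer: 2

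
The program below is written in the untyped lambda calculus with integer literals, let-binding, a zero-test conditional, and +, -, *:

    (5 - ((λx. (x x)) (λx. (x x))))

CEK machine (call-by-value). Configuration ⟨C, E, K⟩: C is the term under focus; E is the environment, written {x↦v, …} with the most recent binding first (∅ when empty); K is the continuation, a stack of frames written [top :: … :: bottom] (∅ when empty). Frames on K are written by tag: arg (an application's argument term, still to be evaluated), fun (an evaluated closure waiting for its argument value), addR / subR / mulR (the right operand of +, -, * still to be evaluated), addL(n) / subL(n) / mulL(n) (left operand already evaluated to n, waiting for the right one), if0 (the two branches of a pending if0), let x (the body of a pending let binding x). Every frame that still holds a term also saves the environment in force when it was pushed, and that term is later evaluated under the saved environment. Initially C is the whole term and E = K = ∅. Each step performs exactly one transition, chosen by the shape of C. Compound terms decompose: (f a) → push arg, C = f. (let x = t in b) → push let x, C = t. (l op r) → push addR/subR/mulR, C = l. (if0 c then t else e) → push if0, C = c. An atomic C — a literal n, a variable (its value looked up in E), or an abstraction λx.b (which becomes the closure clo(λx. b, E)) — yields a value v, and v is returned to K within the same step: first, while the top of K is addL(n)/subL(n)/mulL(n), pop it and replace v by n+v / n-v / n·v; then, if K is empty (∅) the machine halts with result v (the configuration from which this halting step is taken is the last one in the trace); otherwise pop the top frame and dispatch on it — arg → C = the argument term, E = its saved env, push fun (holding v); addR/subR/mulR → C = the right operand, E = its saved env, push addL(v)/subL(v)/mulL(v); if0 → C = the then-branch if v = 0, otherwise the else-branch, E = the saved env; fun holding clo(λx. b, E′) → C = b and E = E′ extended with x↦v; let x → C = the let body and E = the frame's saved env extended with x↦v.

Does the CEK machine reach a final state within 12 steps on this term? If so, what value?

step 0: <C=(5 - ((λx. (x x)) (λx. (x x)))), E=∅, K=∅>
step 1: <C=5, E=∅, K=[subR]>
step 2: <C=((λx. (x x)) (λx. (x x))), E=∅, K=[subL(5)]>
step 3: <C=(λx. (x x)), E=∅, K=[arg :: subL(5)]>
step 4: <C=(λx. (x x)), E=∅, K=[fun :: subL(5)]>
step 5: <C=(x x), E={x↦clo(λx. (x x), ∅)}, K=[subL(5)]>
step 6: <C=x, E={x↦clo(λx. (x x), ∅)}, K=[arg :: subL(5)]>
step 7: <C=x, E={x↦clo(λx. (x x), ∅)}, K=[fun :: subL(5)]>
… configuration repeats with period 3 (steps 5–7 recur indefinitely) …

Answer: DIVERGES (no final state within 12 steps)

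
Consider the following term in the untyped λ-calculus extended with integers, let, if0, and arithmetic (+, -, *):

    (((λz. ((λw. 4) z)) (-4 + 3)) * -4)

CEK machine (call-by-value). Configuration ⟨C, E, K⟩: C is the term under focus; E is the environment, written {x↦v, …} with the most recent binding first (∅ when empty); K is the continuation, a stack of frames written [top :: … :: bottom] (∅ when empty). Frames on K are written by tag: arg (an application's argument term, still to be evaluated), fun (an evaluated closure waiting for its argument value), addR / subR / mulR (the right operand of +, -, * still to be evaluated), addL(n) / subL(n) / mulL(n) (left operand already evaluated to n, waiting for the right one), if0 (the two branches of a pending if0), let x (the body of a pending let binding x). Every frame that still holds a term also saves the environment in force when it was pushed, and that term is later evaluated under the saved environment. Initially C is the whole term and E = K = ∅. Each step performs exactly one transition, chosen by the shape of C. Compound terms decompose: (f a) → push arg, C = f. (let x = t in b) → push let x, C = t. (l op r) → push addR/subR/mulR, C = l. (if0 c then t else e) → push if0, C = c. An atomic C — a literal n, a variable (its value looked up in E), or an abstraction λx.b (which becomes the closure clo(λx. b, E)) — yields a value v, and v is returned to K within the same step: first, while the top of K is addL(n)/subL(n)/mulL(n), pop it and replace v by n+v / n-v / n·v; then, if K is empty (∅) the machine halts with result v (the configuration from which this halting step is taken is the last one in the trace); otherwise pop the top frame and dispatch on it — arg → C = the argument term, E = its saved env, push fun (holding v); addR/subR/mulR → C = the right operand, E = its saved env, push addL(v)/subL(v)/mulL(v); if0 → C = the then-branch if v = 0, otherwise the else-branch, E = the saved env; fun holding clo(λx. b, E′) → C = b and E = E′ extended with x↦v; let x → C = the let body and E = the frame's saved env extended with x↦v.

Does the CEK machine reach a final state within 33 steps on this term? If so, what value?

0. ⟨C=(((λz. ((λw. 4) z)) (-4 + 3)) * -4); E=∅; K=∅⟩
1. ⟨C=((λz. ((λw. 4) z)) (-4 + 3)); E=∅; K=[mulR]⟩
2. ⟨C=(λz. ((λw. 4) z)); E=∅; K=[arg :: mulR]⟩
3. ⟨C=(-4 + 3); E=∅; K=[fun :: mulR]⟩
4. ⟨C=-4; E=∅; K=[addR :: fun :: mulR]⟩
5. ⟨C=3; E=∅; K=[addL(-4) :: fun :: mulR]⟩
6. ⟨C=((λw. 4) z); E={z↦-1}; K=[mulR]⟩
7. ⟨C=(λw. 4); E={z↦-1}; K=[arg :: mulR]⟩
8. ⟨C=z; E={z↦-1}; K=[fun :: mulR]⟩
9. ⟨C=4; E={w↦-1, z↦-1}; K=[mulR]⟩
10. ⟨C=-4; E=∅; K=[mulL(4)]⟩
→ final value -16

Answer: -16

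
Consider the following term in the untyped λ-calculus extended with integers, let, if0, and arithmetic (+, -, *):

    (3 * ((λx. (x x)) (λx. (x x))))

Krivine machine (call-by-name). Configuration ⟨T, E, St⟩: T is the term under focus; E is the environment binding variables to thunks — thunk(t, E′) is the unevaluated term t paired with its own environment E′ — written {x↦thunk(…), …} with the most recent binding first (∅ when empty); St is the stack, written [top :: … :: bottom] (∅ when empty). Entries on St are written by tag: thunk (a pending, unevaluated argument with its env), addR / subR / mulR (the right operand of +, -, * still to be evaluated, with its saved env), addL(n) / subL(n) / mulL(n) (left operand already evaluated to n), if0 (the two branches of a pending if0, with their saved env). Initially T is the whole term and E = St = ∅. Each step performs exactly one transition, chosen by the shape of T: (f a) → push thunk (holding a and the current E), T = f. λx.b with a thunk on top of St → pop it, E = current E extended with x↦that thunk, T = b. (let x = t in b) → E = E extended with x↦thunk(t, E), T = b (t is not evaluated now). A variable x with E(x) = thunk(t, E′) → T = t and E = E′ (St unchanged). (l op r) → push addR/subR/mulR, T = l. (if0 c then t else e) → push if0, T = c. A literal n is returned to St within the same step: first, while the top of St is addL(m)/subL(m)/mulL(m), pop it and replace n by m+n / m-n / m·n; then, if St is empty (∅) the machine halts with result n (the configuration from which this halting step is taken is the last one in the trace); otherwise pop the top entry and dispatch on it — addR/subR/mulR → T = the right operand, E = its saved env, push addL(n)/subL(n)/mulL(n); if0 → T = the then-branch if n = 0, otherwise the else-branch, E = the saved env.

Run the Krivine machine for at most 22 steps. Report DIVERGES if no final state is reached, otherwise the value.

0. ⟨T=(3 * ((λx. (x x)) (λx. (x x)))); E=∅; St=∅⟩
1. ⟨T=3; E=∅; St=[mulR]⟩
2. ⟨T=((λx. (x x)) (λx. (x x))); E=∅; St=[mulL(3)]⟩
3. ⟨T=(λx. (x x)); E=∅; St=[thunk :: mulL(3)]⟩
4. ⟨T=(x x); E={x↦thunk((λx. (x x)), ∅)}; St=[mulL(3)]⟩
5. ⟨T=x; E={x↦thunk((λx. (x x)), ∅)}; St=[thunk :: mulL(3)]⟩
6. ⟨T=(λx. (x x)); E=∅; St=[thunk :: mulL(3)]⟩
7. ⟨T=(x x); E={x↦thunk(x, {x↦thunk((λx. (x x)), ∅)})}; St=[mulL(3)]⟩
8. ⟨T=x; E={x↦thunk(x, {x↦thunk((λx. (x x)), ∅)})}; St=[thunk :: mulL(3)]⟩
9. ⟨T=x; E={x↦thunk((λx. (x x)), ∅)}; St=[thunk :: mulL(3)]⟩
10. ⟨T=(λx. (x x)); E=∅; St=[thunk :: mulL(3)]⟩
11. ⟨T=(x x); E={x↦thunk(x, {x↦thunk(x, {x↦thunk((λx. (x x)), ∅)})})}; St=[mulL(3)]⟩
12. ⟨T=x; E={x↦thunk(x, {x↦thunk(x, {x↦thunk((λx. (x x)), ∅)})})}; St=[thunk :: mulL(3)]⟩
13. ⟨T=x; E={x↦thunk(x, {x↦thunk((λx. (x x)), ∅)})}; St=[thunk :: mulL(3)]⟩
14. ⟨T=x; E={x↦thunk((λx. (x x)), ∅)}; St=[thunk :: mulL(3)]⟩
15. ⟨T=(λx. (x x)); E=∅; St=[thunk :: mulL(3)]⟩
16. ⟨T=(x x); E={x↦thunk(x, {x↦thunk(x, {x↦thunk(x, {x↦thunk((λx. (x x)), ∅)})})})}; St=[mulL(3)]⟩
17. ⟨T=x; E={x↦thunk(x, {x↦thunk(x, {x↦thunk(x, {x↦thunk((λx. (x x)), ∅)})})})}; St=[thunk :: mulL(3)]⟩
18. ⟨T=x; E={x↦thunk(x, {x↦thunk(x, {x↦thunk((λx. (x x)), ∅)})})}; St=[thunk :: mulL(3)]⟩
19. ⟨T=x; E={x↦thunk(x, {x↦thunk((λx. (x x)), ∅)})}; St=[thunk :: mulL(3)]⟩
20. ⟨T=x; E={x↦thunk((λx. (x x)), ∅)}; St=[thunk :: mulL(3)]⟩
21. ⟨T=(λx. (x x)); E=∅; St=[thunk :: mulL(3)]⟩
22. ⟨T=(x x); E={x↦thunk(x, {x↦thunk(x, {x↦thunk(x, {x↦thunk(x, {x↦thunk((λx. (x x)), ∅)})})})})}; St=[mulL(3)]⟩
→ 22 transitions taken and the configuration is still not final: no result within 22 steps

Answer: DIVERGES (no final state within 22 steps)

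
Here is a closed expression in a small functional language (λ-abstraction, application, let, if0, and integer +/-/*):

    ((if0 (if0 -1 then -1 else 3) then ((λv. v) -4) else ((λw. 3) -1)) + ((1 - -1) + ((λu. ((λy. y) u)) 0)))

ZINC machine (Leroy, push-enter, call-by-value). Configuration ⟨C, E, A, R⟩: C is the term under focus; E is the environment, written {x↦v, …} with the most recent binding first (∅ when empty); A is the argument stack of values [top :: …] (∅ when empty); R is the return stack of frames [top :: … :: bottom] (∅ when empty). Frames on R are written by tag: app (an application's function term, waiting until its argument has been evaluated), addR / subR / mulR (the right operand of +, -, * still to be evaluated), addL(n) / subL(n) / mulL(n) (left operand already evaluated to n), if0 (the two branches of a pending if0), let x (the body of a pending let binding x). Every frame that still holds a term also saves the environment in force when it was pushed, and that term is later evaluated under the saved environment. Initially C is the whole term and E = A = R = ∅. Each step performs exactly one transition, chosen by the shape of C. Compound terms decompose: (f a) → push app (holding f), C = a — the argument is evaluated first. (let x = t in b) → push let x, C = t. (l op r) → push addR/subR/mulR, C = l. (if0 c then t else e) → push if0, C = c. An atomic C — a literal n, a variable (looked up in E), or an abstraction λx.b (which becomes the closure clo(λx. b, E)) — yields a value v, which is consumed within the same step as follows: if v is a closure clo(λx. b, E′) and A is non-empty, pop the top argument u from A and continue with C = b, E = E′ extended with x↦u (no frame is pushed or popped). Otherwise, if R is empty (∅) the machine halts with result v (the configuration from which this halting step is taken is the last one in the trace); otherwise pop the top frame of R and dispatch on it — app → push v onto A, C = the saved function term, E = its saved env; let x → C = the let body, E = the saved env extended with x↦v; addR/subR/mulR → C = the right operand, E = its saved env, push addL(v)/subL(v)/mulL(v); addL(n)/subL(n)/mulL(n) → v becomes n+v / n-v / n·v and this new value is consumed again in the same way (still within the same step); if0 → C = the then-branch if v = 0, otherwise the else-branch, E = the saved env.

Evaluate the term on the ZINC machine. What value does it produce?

Answer: 5

Execution trace:
0. <C=((if0 (if0 -1 then -1 else 3) then ((λv. v) -4) else ((λw. 3) -1)) + ((1 - -1) + ((λu. ((λy. y) u)) 0))), E=∅, A=∅, R=∅>
1. <C=(if0 (if0 -1 then -1 else 3) then ((λv. v) -4) else ((λw. 3) -1)), E=∅, A=∅, R=[addR]>
2. <C=(if0 -1 then -1 else 3), E=∅, A=∅, R=[if0 :: addR]>
3. <C=-1, E=∅, A=∅, R=[if0 :: if0 :: addR]>
4. <C=3, E=∅, A=∅, R=[if0 :: addR]>
5. <C=((λw. 3) -1), E=∅, A=∅, R=[addR]>
6. <C=-1, E=∅, A=∅, R=[app :: addR]>
7. <C=(λw. 3), E=∅, A=[-1], R=[addR]>
8. <C=3, E={w↦-1}, A=∅, R=[addR]>
9. <C=((1 - -1) + ((λu. ((λy. y) u)) 0)), E=∅, A=∅, R=[addL(3)]>
10. <C=(1 - -1), E=∅, A=∅, R=[addR :: addL(3)]>
11. <C=1, E=∅, A=∅, R=[subR :: addR :: addL(3)]>
12. <C=-1, E=∅, A=∅, R=[subL(1) :: addR :: addL(3)]>
13. <C=((λu. ((λy. y) u)) 0), E=∅, A=∅, R=[addL(2) :: addL(3)]>
14. <C=0, E=∅, A=∅, R=[app :: addL(2) :: addL(3)]>
15. <C=(λu. ((λy. y) u)), E=∅, A=[0], R=[addL(2) :: addL(3)]>
16. <C=((λy. y) u), E={u↦0}, A=∅, R=[addL(2) :: addL(3)]>
17. <C=u, E={u↦0}, A=∅, R=[app :: addL(2) :: addL(3)]>
18. <C=(λy. y), E={u↦0}, A=[0], R=[addL(2) :: addL(3)]>
19. <C=y, E={y↦0, u↦0}, A=∅, R=[addL(2) :: addL(3)]>
→ final value 5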